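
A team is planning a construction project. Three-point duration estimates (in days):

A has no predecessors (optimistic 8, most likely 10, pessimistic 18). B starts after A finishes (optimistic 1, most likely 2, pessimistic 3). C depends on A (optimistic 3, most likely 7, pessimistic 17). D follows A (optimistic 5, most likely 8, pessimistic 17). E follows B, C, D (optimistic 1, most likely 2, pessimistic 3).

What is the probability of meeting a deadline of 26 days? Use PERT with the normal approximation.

0.936

te_A = (8 + 4·10 + 18)/6 = 66/6 = 11; σ²_A = ((18−8)/6)² = 2.778
te_B = (1 + 4·2 + 3)/6 = 12/6 = 2; σ²_B = ((3−1)/6)² = 0.111
te_C = (3 + 4·7 + 17)/6 = 48/6 = 8; σ²_C = ((17−3)/6)² = 5.444
te_D = (5 + 4·8 + 17)/6 = 54/6 = 9; σ²_D = ((17−5)/6)² = 4.000
te_E = (1 + 4·2 + 3)/6 = 12/6 = 2; σ²_E = ((3−1)/6)² = 0.111

Forward pass:
ES_A = 0; EF_A = 11
ES_B = 11; EF_B = 11+2 = 13
ES_C = 11; EF_C = 11+8 = 19
ES_D = 11; EF_D = 11+9 = 20
ES_E = max(EF_B=13, EF_C=19, EF_D=20) = 20; EF_E = 20+2 = 22
Expected project duration μ = 22 days. Critical path: A → D → E.

Variance along critical path = 2.778 + 4.000 + 0.111 = 6.889; σ = √6.889 = 2.625 days.
Z = (26 − 22) / 2.625 = 1.524
P(T ≤ 26) = Φ(1.524) ≈ 0.936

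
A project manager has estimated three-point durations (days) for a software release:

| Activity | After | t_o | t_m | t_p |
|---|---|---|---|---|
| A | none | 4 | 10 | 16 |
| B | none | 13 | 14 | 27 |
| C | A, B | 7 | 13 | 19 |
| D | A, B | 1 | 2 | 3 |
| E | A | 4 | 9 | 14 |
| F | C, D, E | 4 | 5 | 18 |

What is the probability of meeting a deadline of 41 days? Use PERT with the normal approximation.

te_A = (4 + 4·10 + 16)/6 = 60/6 = 10; σ²_A = ((16−4)/6)² = 4.000
te_B = (13 + 4·14 + 27)/6 = 96/6 = 16; σ²_B = ((27−13)/6)² = 5.444
te_C = (7 + 4·13 + 19)/6 = 78/6 = 13; σ²_C = ((19−7)/6)² = 4.000
te_D = (1 + 4·2 + 3)/6 = 12/6 = 2; σ²_D = ((3−1)/6)² = 0.111
te_E = (4 + 4·9 + 14)/6 = 54/6 = 9; σ²_E = ((14−4)/6)² = 2.778
te_F = (4 + 4·5 + 18)/6 = 42/6 = 7; σ²_F = ((18−4)/6)² = 5.444

Forward pass:
ES_A = 0; EF_A = 10
ES_B = 0; EF_B = 16
ES_C = max(EF_A=10, EF_B=16) = 16; EF_C = 16+13 = 29
ES_D = max(EF_A=10, EF_B=16) = 16; EF_D = 16+2 = 18
ES_E = 10; EF_E = 10+9 = 19
ES_F = max(EF_C=29, EF_D=18, EF_E=19) = 29; EF_F = 29+7 = 36
Expected project duration μ = 36 days. Critical path: B → C → F.

Variance along critical path = 5.444 + 4.000 + 5.444 = 14.889; σ = √14.889 = 3.859 days.
Z = (41 − 36) / 3.859 = 1.296
P(T ≤ 41) = Φ(1.296) ≈ 0.902

0.902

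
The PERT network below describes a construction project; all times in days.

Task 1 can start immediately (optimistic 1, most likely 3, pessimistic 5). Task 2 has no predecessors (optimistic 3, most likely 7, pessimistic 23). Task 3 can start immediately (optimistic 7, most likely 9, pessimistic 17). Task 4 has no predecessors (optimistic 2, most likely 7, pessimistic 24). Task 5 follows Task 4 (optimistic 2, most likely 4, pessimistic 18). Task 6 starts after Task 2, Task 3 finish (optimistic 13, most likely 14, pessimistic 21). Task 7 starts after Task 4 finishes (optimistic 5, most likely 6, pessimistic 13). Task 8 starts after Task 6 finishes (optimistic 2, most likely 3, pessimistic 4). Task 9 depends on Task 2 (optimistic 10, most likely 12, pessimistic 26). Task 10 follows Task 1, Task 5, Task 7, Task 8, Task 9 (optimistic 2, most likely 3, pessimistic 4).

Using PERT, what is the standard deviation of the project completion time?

te_Task 1 = (1 + 4·3 + 5)/6 = 18/6 = 3; σ²_Task 1 = ((5−1)/6)² = 0.444
te_Task 2 = (3 + 4·7 + 23)/6 = 54/6 = 9; σ²_Task 2 = ((23−3)/6)² = 11.111
te_Task 3 = (7 + 4·9 + 17)/6 = 60/6 = 10; σ²_Task 3 = ((17−7)/6)² = 2.778
te_Task 4 = (2 + 4·7 + 24)/6 = 54/6 = 9; σ²_Task 4 = ((24−2)/6)² = 13.444
te_Task 5 = (2 + 4·4 + 18)/6 = 36/6 = 6; σ²_Task 5 = ((18−2)/6)² = 7.111
te_Task 6 = (13 + 4·14 + 21)/6 = 90/6 = 15; σ²_Task 6 = ((21−13)/6)² = 1.778
te_Task 7 = (5 + 4·6 + 13)/6 = 42/6 = 7; σ²_Task 7 = ((13−5)/6)² = 1.778
te_Task 8 = (2 + 4·3 + 4)/6 = 18/6 = 3; σ²_Task 8 = ((4−2)/6)² = 0.111
te_Task 9 = (10 + 4·12 + 26)/6 = 84/6 = 14; σ²_Task 9 = ((26−10)/6)² = 7.111
te_Task 10 = (2 + 4·3 + 4)/6 = 18/6 = 3; σ²_Task 10 = ((4−2)/6)² = 0.111

Forward pass:
ES_Task 1 = 0; EF_Task 1 = 3
ES_Task 2 = 0; EF_Task 2 = 9
ES_Task 3 = 0; EF_Task 3 = 10
ES_Task 4 = 0; EF_Task 4 = 9
ES_Task 5 = 9; EF_Task 5 = 9+6 = 15
ES_Task 6 = max(EF_Task 2=9, EF_Task 3=10) = 10; EF_Task 6 = 10+15 = 25
ES_Task 7 = 9; EF_Task 7 = 9+7 = 16
ES_Task 8 = 25; EF_Task 8 = 25+3 = 28
ES_Task 9 = 9; EF_Task 9 = 9+14 = 23
ES_Task 10 = max(EF_Task 1=3, EF_Task 5=15, EF_Task 7=16, EF_Task 8=28, EF_Task 9=23) = 28; EF_Task 10 = 28+3 = 31
Expected project duration μ = 31 days. Critical path: Task 3 → Task 6 → Task 8 → Task 10.

Variance along critical path = 2.778 + 1.778 + 0.111 + 0.111 = 4.778
σ = √4.778 = 2.186 days

2.19 days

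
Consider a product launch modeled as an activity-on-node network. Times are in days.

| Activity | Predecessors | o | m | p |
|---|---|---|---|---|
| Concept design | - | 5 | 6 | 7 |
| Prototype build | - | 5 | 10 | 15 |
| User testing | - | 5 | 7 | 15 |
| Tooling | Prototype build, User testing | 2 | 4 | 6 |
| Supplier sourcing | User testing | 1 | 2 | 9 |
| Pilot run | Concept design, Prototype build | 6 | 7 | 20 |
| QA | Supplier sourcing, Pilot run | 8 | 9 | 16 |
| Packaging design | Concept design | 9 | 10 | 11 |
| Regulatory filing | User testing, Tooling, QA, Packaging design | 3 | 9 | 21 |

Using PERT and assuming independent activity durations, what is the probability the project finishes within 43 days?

0.821

te_Concept design = (5 + 4·6 + 7)/6 = 36/6 = 6; σ²_Concept design = ((7−5)/6)² = 0.111
te_Prototype build = (5 + 4·10 + 15)/6 = 60/6 = 10; σ²_Prototype build = ((15−5)/6)² = 2.778
te_User testing = (5 + 4·7 + 15)/6 = 48/6 = 8; σ²_User testing = ((15−5)/6)² = 2.778
te_Tooling = (2 + 4·4 + 6)/6 = 24/6 = 4; σ²_Tooling = ((6−2)/6)² = 0.444
te_Supplier sourcing = (1 + 4·2 + 9)/6 = 18/6 = 3; σ²_Supplier sourcing = ((9−1)/6)² = 1.778
te_Pilot run = (6 + 4·7 + 20)/6 = 54/6 = 9; σ²_Pilot run = ((20−6)/6)² = 5.444
te_QA = (8 + 4·9 + 16)/6 = 60/6 = 10; σ²_QA = ((16−8)/6)² = 1.778
te_Packaging design = (9 + 4·10 + 11)/6 = 60/6 = 10; σ²_Packaging design = ((11−9)/6)² = 0.111
te_Regulatory filing = (3 + 4·9 + 21)/6 = 60/6 = 10; σ²_Regulatory filing = ((21−3)/6)² = 9.000

Forward pass:
ES_Concept design = 0; EF_Concept design = 6
ES_Prototype build = 0; EF_Prototype build = 10
ES_User testing = 0; EF_User testing = 8
ES_Tooling = max(EF_Prototype build=10, EF_User testing=8) = 10; EF_Tooling = 10+4 = 14
ES_Supplier sourcing = 8; EF_Supplier sourcing = 8+3 = 11
ES_Pilot run = max(EF_Concept design=6, EF_Prototype build=10) = 10; EF_Pilot run = 10+9 = 19
ES_QA = max(EF_Supplier sourcing=11, EF_Pilot run=19) = 19; EF_QA = 19+10 = 29
ES_Packaging design = 6; EF_Packaging design = 6+10 = 16
ES_Regulatory filing = max(EF_User testing=8, EF_Tooling=14, EF_QA=29, EF_Packaging design=16) = 29; EF_Regulatory filing = 29+10 = 39
Expected project duration μ = 39 days. Critical path: Prototype build → Pilot run → QA → Regulatory filing.

Variance along critical path = 2.778 + 5.444 + 1.778 + 9.000 = 19.000; σ = √19.000 = 4.359 days.
Z = (43 − 39) / 4.359 = 0.918
P(T ≤ 43) = Φ(0.918) ≈ 0.821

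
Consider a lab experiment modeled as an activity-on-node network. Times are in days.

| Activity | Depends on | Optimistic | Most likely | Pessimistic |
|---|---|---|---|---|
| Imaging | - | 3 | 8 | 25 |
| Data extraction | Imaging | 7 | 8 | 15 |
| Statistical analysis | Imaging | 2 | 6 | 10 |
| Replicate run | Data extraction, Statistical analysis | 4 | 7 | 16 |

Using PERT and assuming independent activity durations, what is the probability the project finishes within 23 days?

0.181

te_Imaging = (3 + 4·8 + 25)/6 = 60/6 = 10; σ²_Imaging = ((25−3)/6)² = 13.444
te_Data extraction = (7 + 4·8 + 15)/6 = 54/6 = 9; σ²_Data extraction = ((15−7)/6)² = 1.778
te_Statistical analysis = (2 + 4·6 + 10)/6 = 36/6 = 6; σ²_Statistical analysis = ((10−2)/6)² = 1.778
te_Replicate run = (4 + 4·7 + 16)/6 = 48/6 = 8; σ²_Replicate run = ((16−4)/6)² = 4.000

Forward pass:
ES_Imaging = 0; EF_Imaging = 10
ES_Data extraction = 10; EF_Data extraction = 10+9 = 19
ES_Statistical analysis = 10; EF_Statistical analysis = 10+6 = 16
ES_Replicate run = max(EF_Data extraction=19, EF_Statistical analysis=16) = 19; EF_Replicate run = 19+8 = 27
Expected project duration μ = 27 days. Critical path: Imaging → Data extraction → Replicate run.

Variance along critical path = 13.444 + 1.778 + 4.000 = 19.222; σ = √19.222 = 4.384 days.
Z = (23 − 27) / 4.384 = -0.912
P(T ≤ 23) = Φ(-0.912) ≈ 0.181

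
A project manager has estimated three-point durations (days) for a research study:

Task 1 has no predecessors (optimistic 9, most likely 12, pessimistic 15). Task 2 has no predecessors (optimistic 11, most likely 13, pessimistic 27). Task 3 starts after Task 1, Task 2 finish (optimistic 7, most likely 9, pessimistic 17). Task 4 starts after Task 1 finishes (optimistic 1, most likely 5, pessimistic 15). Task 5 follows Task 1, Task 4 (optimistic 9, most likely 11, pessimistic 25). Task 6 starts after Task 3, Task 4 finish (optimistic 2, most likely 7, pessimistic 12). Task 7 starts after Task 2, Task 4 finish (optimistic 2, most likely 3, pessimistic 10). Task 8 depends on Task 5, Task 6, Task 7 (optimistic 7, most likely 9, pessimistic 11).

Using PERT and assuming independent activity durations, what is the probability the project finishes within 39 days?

te_Task 1 = (9 + 4·12 + 15)/6 = 72/6 = 12; σ²_Task 1 = ((15−9)/6)² = 1.000
te_Task 2 = (11 + 4·13 + 27)/6 = 90/6 = 15; σ²_Task 2 = ((27−11)/6)² = 7.111
te_Task 3 = (7 + 4·9 + 17)/6 = 60/6 = 10; σ²_Task 3 = ((17−7)/6)² = 2.778
te_Task 4 = (1 + 4·5 + 15)/6 = 36/6 = 6; σ²_Task 4 = ((15−1)/6)² = 5.444
te_Task 5 = (9 + 4·11 + 25)/6 = 78/6 = 13; σ²_Task 5 = ((25−9)/6)² = 7.111
te_Task 6 = (2 + 4·7 + 12)/6 = 42/6 = 7; σ²_Task 6 = ((12−2)/6)² = 2.778
te_Task 7 = (2 + 4·3 + 10)/6 = 24/6 = 4; σ²_Task 7 = ((10−2)/6)² = 1.778
te_Task 8 = (7 + 4·9 + 11)/6 = 54/6 = 9; σ²_Task 8 = ((11−7)/6)² = 0.444

Forward pass:
ES_Task 1 = 0; EF_Task 1 = 12
ES_Task 2 = 0; EF_Task 2 = 15
ES_Task 3 = max(EF_Task 1=12, EF_Task 2=15) = 15; EF_Task 3 = 15+10 = 25
ES_Task 4 = 12; EF_Task 4 = 12+6 = 18
ES_Task 5 = max(EF_Task 1=12, EF_Task 4=18) = 18; EF_Task 5 = 18+13 = 31
ES_Task 6 = max(EF_Task 3=25, EF_Task 4=18) = 25; EF_Task 6 = 25+7 = 32
ES_Task 7 = max(EF_Task 2=15, EF_Task 4=18) = 18; EF_Task 7 = 18+4 = 22
ES_Task 8 = max(EF_Task 5=31, EF_Task 6=32, EF_Task 7=22) = 32; EF_Task 8 = 32+9 = 41
Expected project duration μ = 41 days. Critical path: Task 2 → Task 3 → Task 6 → Task 8.

Variance along critical path = 7.111 + 2.778 + 2.778 + 0.444 = 13.111; σ = √13.111 = 3.621 days.
Z = (39 − 41) / 3.621 = -0.552
P(T ≤ 39) = Φ(-0.552) ≈ 0.290

0.290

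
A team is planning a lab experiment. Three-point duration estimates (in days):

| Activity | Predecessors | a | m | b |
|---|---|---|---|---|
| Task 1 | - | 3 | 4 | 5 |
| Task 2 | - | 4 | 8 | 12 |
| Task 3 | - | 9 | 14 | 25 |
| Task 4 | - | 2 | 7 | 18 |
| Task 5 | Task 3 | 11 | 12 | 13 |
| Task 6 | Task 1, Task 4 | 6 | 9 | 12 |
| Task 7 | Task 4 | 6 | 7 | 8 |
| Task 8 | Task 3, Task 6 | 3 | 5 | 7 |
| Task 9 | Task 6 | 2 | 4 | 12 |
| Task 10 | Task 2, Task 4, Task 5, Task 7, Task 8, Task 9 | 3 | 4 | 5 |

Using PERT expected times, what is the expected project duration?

te_Task 1 = (3 + 4·4 + 5)/6 = 24/6 = 4
te_Task 2 = (4 + 4·8 + 12)/6 = 48/6 = 8
te_Task 3 = (9 + 4·14 + 25)/6 = 90/6 = 15
te_Task 4 = (2 + 4·7 + 18)/6 = 48/6 = 8
te_Task 5 = (11 + 4·12 + 13)/6 = 72/6 = 12
te_Task 6 = (6 + 4·9 + 12)/6 = 54/6 = 9
te_Task 7 = (6 + 4·7 + 8)/6 = 42/6 = 7
te_Task 8 = (3 + 4·5 + 7)/6 = 30/6 = 5
te_Task 9 = (2 + 4·4 + 12)/6 = 30/6 = 5
te_Task 10 = (3 + 4·4 + 5)/6 = 24/6 = 4

Forward pass:
ES_Task 1 = 0; EF_Task 1 = 4
ES_Task 2 = 0; EF_Task 2 = 8
ES_Task 3 = 0; EF_Task 3 = 15
ES_Task 4 = 0; EF_Task 4 = 8
ES_Task 5 = 15; EF_Task 5 = 15+12 = 27
ES_Task 6 = max(EF_Task 1=4, EF_Task 4=8) = 8; EF_Task 6 = 8+9 = 17
ES_Task 7 = 8; EF_Task 7 = 8+7 = 15
ES_Task 8 = max(EF_Task 3=15, EF_Task 6=17) = 17; EF_Task 8 = 17+5 = 22
ES_Task 9 = 17; EF_Task 9 = 17+5 = 22
ES_Task 10 = max(EF_Task 2=8, EF_Task 4=8, EF_Task 5=27, EF_Task 7=15, EF_Task 8=22, EF_Task 9=22) = 27; EF_Task 10 = 27+4 = 31
Expected project duration μ = 31 days. Critical path: Task 3 → Task 5 → Task 10.

31 days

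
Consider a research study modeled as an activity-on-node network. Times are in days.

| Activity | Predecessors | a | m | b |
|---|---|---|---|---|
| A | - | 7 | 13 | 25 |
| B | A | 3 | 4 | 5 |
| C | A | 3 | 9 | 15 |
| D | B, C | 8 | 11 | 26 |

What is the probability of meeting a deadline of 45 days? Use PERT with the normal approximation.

0.972

te_A = (7 + 4·13 + 25)/6 = 84/6 = 14; σ²_A = ((25−7)/6)² = 9.000
te_B = (3 + 4·4 + 5)/6 = 24/6 = 4; σ²_B = ((5−3)/6)² = 0.111
te_C = (3 + 4·9 + 15)/6 = 54/6 = 9; σ²_C = ((15−3)/6)² = 4.000
te_D = (8 + 4·11 + 26)/6 = 78/6 = 13; σ²_D = ((26−8)/6)² = 9.000

Forward pass:
ES_A = 0; EF_A = 14
ES_B = 14; EF_B = 14+4 = 18
ES_C = 14; EF_C = 14+9 = 23
ES_D = max(EF_B=18, EF_C=23) = 23; EF_D = 23+13 = 36
Expected project duration μ = 36 days. Critical path: A → C → D.

Variance along critical path = 9.000 + 4.000 + 9.000 = 22.000; σ = √22.000 = 4.690 days.
Z = (45 − 36) / 4.690 = 1.919
P(T ≤ 45) = Φ(1.919) ≈ 0.972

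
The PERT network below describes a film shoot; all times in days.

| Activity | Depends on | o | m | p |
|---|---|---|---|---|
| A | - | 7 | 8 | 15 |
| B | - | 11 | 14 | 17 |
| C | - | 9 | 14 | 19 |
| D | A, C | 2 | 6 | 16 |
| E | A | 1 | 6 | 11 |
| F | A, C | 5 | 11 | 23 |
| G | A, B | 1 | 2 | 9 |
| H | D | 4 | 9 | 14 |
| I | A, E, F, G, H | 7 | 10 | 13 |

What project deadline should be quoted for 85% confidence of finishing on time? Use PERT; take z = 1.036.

43.6 days

te_A = (7 + 4·8 + 15)/6 = 54/6 = 9; σ²_A = ((15−7)/6)² = 1.778
te_B = (11 + 4·14 + 17)/6 = 84/6 = 14; σ²_B = ((17−11)/6)² = 1.000
te_C = (9 + 4·14 + 19)/6 = 84/6 = 14; σ²_C = ((19−9)/6)² = 2.778
te_D = (2 + 4·6 + 16)/6 = 42/6 = 7; σ²_D = ((16−2)/6)² = 5.444
te_E = (1 + 4·6 + 11)/6 = 36/6 = 6; σ²_E = ((11−1)/6)² = 2.778
te_F = (5 + 4·11 + 23)/6 = 72/6 = 12; σ²_F = ((23−5)/6)² = 9.000
te_G = (1 + 4·2 + 9)/6 = 18/6 = 3; σ²_G = ((9−1)/6)² = 1.778
te_H = (4 + 4·9 + 14)/6 = 54/6 = 9; σ²_H = ((14−4)/6)² = 2.778
te_I = (7 + 4·10 + 13)/6 = 60/6 = 10; σ²_I = ((13−7)/6)² = 1.000

Forward pass:
ES_A = 0; EF_A = 9
ES_B = 0; EF_B = 14
ES_C = 0; EF_C = 14
ES_D = max(EF_A=9, EF_C=14) = 14; EF_D = 14+7 = 21
ES_E = 9; EF_E = 9+6 = 15
ES_F = max(EF_A=9, EF_C=14) = 14; EF_F = 14+12 = 26
ES_G = max(EF_A=9, EF_B=14) = 14; EF_G = 14+3 = 17
ES_H = 21; EF_H = 21+9 = 30
ES_I = max(EF_A=9, EF_E=15, EF_F=26, EF_G=17, EF_H=30) = 30; EF_I = 30+10 = 40
Expected project duration μ = 40 days. Critical path: C → D → H → I.

Variance along critical path = 2.778 + 5.444 + 2.778 + 1.000 = 12.000; σ = 3.464 days.
D = μ + z·σ = 40 + 1.036·3.464 = 43.6 days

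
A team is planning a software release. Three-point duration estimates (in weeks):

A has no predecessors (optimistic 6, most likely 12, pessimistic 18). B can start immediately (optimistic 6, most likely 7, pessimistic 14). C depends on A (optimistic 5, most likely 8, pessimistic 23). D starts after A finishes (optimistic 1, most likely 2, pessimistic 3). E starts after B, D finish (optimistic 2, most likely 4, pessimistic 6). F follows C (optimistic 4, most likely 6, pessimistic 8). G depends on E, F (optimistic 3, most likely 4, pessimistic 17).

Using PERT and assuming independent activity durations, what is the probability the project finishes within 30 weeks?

te_A = (6 + 4·12 + 18)/6 = 72/6 = 12; σ²_A = ((18−6)/6)² = 4.000
te_B = (6 + 4·7 + 14)/6 = 48/6 = 8; σ²_B = ((14−6)/6)² = 1.778
te_C = (5 + 4·8 + 23)/6 = 60/6 = 10; σ²_C = ((23−5)/6)² = 9.000
te_D = (1 + 4·2 + 3)/6 = 12/6 = 2; σ²_D = ((3−1)/6)² = 0.111
te_E = (2 + 4·4 + 6)/6 = 24/6 = 4; σ²_E = ((6−2)/6)² = 0.444
te_F = (4 + 4·6 + 8)/6 = 36/6 = 6; σ²_F = ((8−4)/6)² = 0.444
te_G = (3 + 4·4 + 17)/6 = 36/6 = 6; σ²_G = ((17−3)/6)² = 5.444

Forward pass:
ES_A = 0; EF_A = 12
ES_B = 0; EF_B = 8
ES_C = 12; EF_C = 12+10 = 22
ES_D = 12; EF_D = 12+2 = 14
ES_E = max(EF_B=8, EF_D=14) = 14; EF_E = 14+4 = 18
ES_F = 22; EF_F = 22+6 = 28
ES_G = max(EF_E=18, EF_F=28) = 28; EF_G = 28+6 = 34
Expected project duration μ = 34 weeks. Critical path: A → C → F → G.

Variance along critical path = 4.000 + 9.000 + 0.444 + 5.444 = 18.889; σ = √18.889 = 4.346 weeks.
Z = (30 − 34) / 4.346 = -0.920
P(T ≤ 30) = Φ(-0.920) ≈ 0.179

0.179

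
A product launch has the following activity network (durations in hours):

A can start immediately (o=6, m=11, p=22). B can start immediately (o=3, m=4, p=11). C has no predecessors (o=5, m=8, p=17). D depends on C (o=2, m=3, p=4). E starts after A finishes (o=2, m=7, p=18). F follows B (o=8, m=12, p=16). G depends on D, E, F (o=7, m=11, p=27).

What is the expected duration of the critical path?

te_A = (6 + 4·11 + 22)/6 = 72/6 = 12
te_B = (3 + 4·4 + 11)/6 = 30/6 = 5
te_C = (5 + 4·8 + 17)/6 = 54/6 = 9
te_D = (2 + 4·3 + 4)/6 = 18/6 = 3
te_E = (2 + 4·7 + 18)/6 = 48/6 = 8
te_F = (8 + 4·12 + 16)/6 = 72/6 = 12
te_G = (7 + 4·11 + 27)/6 = 78/6 = 13

Forward pass:
ES_A = 0; EF_A = 12
ES_B = 0; EF_B = 5
ES_C = 0; EF_C = 9
ES_D = 9; EF_D = 9+3 = 12
ES_E = 12; EF_E = 12+8 = 20
ES_F = 5; EF_F = 5+12 = 17
ES_G = max(EF_D=12, EF_E=20, EF_F=17) = 20; EF_G = 20+13 = 33
Expected project duration μ = 33 hours. Critical path: A → E → G.

33 hours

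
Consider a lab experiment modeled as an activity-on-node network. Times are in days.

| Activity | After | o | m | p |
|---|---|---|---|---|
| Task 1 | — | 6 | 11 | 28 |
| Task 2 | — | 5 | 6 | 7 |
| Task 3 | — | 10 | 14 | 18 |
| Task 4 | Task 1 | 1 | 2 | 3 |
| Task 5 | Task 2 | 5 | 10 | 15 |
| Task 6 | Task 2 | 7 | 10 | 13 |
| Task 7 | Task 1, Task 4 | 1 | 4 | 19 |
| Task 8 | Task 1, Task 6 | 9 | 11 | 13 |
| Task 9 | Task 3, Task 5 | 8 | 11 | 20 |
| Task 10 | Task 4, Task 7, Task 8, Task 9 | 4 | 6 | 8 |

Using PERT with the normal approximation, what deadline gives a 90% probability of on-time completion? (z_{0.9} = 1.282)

te_Task 1 = (6 + 4·11 + 28)/6 = 78/6 = 13; σ²_Task 1 = ((28−6)/6)² = 13.444
te_Task 2 = (5 + 4·6 + 7)/6 = 36/6 = 6; σ²_Task 2 = ((7−5)/6)² = 0.111
te_Task 3 = (10 + 4·14 + 18)/6 = 84/6 = 14; σ²_Task 3 = ((18−10)/6)² = 1.778
te_Task 4 = (1 + 4·2 + 3)/6 = 12/6 = 2; σ²_Task 4 = ((3−1)/6)² = 0.111
te_Task 5 = (5 + 4·10 + 15)/6 = 60/6 = 10; σ²_Task 5 = ((15−5)/6)² = 2.778
te_Task 6 = (7 + 4·10 + 13)/6 = 60/6 = 10; σ²_Task 6 = ((13−7)/6)² = 1.000
te_Task 7 = (1 + 4·4 + 19)/6 = 36/6 = 6; σ²_Task 7 = ((19−1)/6)² = 9.000
te_Task 8 = (9 + 4·11 + 13)/6 = 66/6 = 11; σ²_Task 8 = ((13−9)/6)² = 0.444
te_Task 9 = (8 + 4·11 + 20)/6 = 72/6 = 12; σ²_Task 9 = ((20−8)/6)² = 4.000
te_Task 10 = (4 + 4·6 + 8)/6 = 36/6 = 6; σ²_Task 10 = ((8−4)/6)² = 0.444

Forward pass:
ES_Task 1 = 0; EF_Task 1 = 13
ES_Task 2 = 0; EF_Task 2 = 6
ES_Task 3 = 0; EF_Task 3 = 14
ES_Task 4 = 13; EF_Task 4 = 13+2 = 15
ES_Task 5 = 6; EF_Task 5 = 6+10 = 16
ES_Task 6 = 6; EF_Task 6 = 6+10 = 16
ES_Task 7 = max(EF_Task 1=13, EF_Task 4=15) = 15; EF_Task 7 = 15+6 = 21
ES_Task 8 = max(EF_Task 1=13, EF_Task 6=16) = 16; EF_Task 8 = 16+11 = 27
ES_Task 9 = max(EF_Task 3=14, EF_Task 5=16) = 16; EF_Task 9 = 16+12 = 28
ES_Task 10 = max(EF_Task 4=15, EF_Task 7=21, EF_Task 8=27, EF_Task 9=28) = 28; EF_Task 10 = 28+6 = 34
Expected project duration μ = 34 days. Critical path: Task 2 → Task 5 → Task 9 → Task 10.

Variance along critical path = 0.111 + 2.778 + 4.000 + 0.444 = 7.333; σ = 2.708 days.
D = μ + z·σ = 34 + 1.282·2.708 = 37.5 days

37.5 days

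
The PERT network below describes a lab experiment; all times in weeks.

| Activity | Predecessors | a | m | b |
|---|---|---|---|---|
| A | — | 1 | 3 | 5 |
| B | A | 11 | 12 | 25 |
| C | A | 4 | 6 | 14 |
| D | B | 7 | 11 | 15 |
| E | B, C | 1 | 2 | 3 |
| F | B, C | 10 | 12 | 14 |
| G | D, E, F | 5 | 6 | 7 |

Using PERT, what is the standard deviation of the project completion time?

te_A = (1 + 4·3 + 5)/6 = 18/6 = 3; σ²_A = ((5−1)/6)² = 0.444
te_B = (11 + 4·12 + 25)/6 = 84/6 = 14; σ²_B = ((25−11)/6)² = 5.444
te_C = (4 + 4·6 + 14)/6 = 42/6 = 7; σ²_C = ((14−4)/6)² = 2.778
te_D = (7 + 4·11 + 15)/6 = 66/6 = 11; σ²_D = ((15−7)/6)² = 1.778
te_E = (1 + 4·2 + 3)/6 = 12/6 = 2; σ²_E = ((3−1)/6)² = 0.111
te_F = (10 + 4·12 + 14)/6 = 72/6 = 12; σ²_F = ((14−10)/6)² = 0.444
te_G = (5 + 4·6 + 7)/6 = 36/6 = 6; σ²_G = ((7−5)/6)² = 0.111

Forward pass:
ES_A = 0; EF_A = 3
ES_B = 3; EF_B = 3+14 = 17
ES_C = 3; EF_C = 3+7 = 10
ES_D = 17; EF_D = 17+11 = 28
ES_E = max(EF_B=17, EF_C=10) = 17; EF_E = 17+2 = 19
ES_F = max(EF_B=17, EF_C=10) = 17; EF_F = 17+12 = 29
ES_G = max(EF_D=28, EF_E=19, EF_F=29) = 29; EF_G = 29+6 = 35
Expected project duration μ = 35 weeks. Critical path: A → B → F → G.

Variance along critical path = 0.444 + 5.444 + 0.444 + 0.111 = 6.444
σ = √6.444 = 2.539 weeks

2.54 weeks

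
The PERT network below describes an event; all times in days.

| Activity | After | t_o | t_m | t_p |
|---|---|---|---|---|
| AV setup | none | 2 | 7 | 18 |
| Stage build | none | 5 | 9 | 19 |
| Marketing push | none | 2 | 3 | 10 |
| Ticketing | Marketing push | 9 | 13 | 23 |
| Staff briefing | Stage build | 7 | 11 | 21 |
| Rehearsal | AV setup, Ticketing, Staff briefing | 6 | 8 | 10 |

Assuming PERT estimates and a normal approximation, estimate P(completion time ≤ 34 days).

0.883

te_AV setup = (2 + 4·7 + 18)/6 = 48/6 = 8; σ²_AV setup = ((18−2)/6)² = 7.111
te_Stage build = (5 + 4·9 + 19)/6 = 60/6 = 10; σ²_Stage build = ((19−5)/6)² = 5.444
te_Marketing push = (2 + 4·3 + 10)/6 = 24/6 = 4; σ²_Marketing push = ((10−2)/6)² = 1.778
te_Ticketing = (9 + 4·13 + 23)/6 = 84/6 = 14; σ²_Ticketing = ((23−9)/6)² = 5.444
te_Staff briefing = (7 + 4·11 + 21)/6 = 72/6 = 12; σ²_Staff briefing = ((21−7)/6)² = 5.444
te_Rehearsal = (6 + 4·8 + 10)/6 = 48/6 = 8; σ²_Rehearsal = ((10−6)/6)² = 0.444

Forward pass:
ES_AV setup = 0; EF_AV setup = 8
ES_Stage build = 0; EF_Stage build = 10
ES_Marketing push = 0; EF_Marketing push = 4
ES_Ticketing = 4; EF_Ticketing = 4+14 = 18
ES_Staff briefing = 10; EF_Staff briefing = 10+12 = 22
ES_Rehearsal = max(EF_AV setup=8, EF_Ticketing=18, EF_Staff briefing=22) = 22; EF_Rehearsal = 22+8 = 30
Expected project duration μ = 30 days. Critical path: Stage build → Staff briefing → Rehearsal.

Variance along critical path = 5.444 + 5.444 + 0.444 = 11.333; σ = √11.333 = 3.367 days.
Z = (34 − 30) / 3.367 = 1.188
P(T ≤ 34) = Φ(1.188) ≈ 0.883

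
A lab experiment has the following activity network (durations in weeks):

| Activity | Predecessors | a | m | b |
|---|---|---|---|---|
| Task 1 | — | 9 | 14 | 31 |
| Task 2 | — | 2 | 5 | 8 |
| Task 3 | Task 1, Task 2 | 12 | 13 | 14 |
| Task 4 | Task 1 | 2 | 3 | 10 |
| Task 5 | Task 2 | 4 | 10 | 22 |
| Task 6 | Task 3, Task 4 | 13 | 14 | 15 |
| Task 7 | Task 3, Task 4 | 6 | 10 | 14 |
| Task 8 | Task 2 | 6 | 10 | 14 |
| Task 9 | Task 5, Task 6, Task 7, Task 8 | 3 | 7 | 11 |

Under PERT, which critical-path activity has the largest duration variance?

Task 1

te_Task 1 = (9 + 4·14 + 31)/6 = 96/6 = 16; σ²_Task 1 = ((31−9)/6)² = 13.444
te_Task 2 = (2 + 4·5 + 8)/6 = 30/6 = 5; σ²_Task 2 = ((8−2)/6)² = 1.000
te_Task 3 = (12 + 4·13 + 14)/6 = 78/6 = 13; σ²_Task 3 = ((14−12)/6)² = 0.111
te_Task 4 = (2 + 4·3 + 10)/6 = 24/6 = 4; σ²_Task 4 = ((10−2)/6)² = 1.778
te_Task 5 = (4 + 4·10 + 22)/6 = 66/6 = 11; σ²_Task 5 = ((22−4)/6)² = 9.000
te_Task 6 = (13 + 4·14 + 15)/6 = 84/6 = 14; σ²_Task 6 = ((15−13)/6)² = 0.111
te_Task 7 = (6 + 4·10 + 14)/6 = 60/6 = 10; σ²_Task 7 = ((14−6)/6)² = 1.778
te_Task 8 = (6 + 4·10 + 14)/6 = 60/6 = 10; σ²_Task 8 = ((14−6)/6)² = 1.778
te_Task 9 = (3 + 4·7 + 11)/6 = 42/6 = 7; σ²_Task 9 = ((11−3)/6)² = 1.778

Forward pass:
ES_Task 1 = 0; EF_Task 1 = 16
ES_Task 2 = 0; EF_Task 2 = 5
ES_Task 3 = max(EF_Task 1=16, EF_Task 2=5) = 16; EF_Task 3 = 16+13 = 29
ES_Task 4 = 16; EF_Task 4 = 16+4 = 20
ES_Task 5 = 5; EF_Task 5 = 5+11 = 16
ES_Task 6 = max(EF_Task 3=29, EF_Task 4=20) = 29; EF_Task 6 = 29+14 = 43
ES_Task 7 = max(EF_Task 3=29, EF_Task 4=20) = 29; EF_Task 7 = 29+10 = 39
ES_Task 8 = 5; EF_Task 8 = 5+10 = 15
ES_Task 9 = max(EF_Task 5=16, EF_Task 6=43, EF_Task 7=39, EF_Task 8=15) = 43; EF_Task 9 = 43+7 = 50
Expected project duration μ = 50 weeks. Critical path: Task 1 → Task 3 → Task 6 → Task 9.

Variances on critical path: σ²_Task 1=13.444, σ²_Task 3=0.111, σ²_Task 6=0.111, σ²_Task 9=1.778.
Largest is σ²_Task 1 = 13.444.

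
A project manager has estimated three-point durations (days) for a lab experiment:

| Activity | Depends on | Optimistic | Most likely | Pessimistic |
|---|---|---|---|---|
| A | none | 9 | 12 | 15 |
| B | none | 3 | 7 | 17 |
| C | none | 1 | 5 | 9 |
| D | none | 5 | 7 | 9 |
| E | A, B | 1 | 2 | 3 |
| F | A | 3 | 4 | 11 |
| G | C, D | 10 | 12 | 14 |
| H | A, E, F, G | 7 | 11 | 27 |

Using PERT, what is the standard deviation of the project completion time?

3.46 days

te_A = (9 + 4·12 + 15)/6 = 72/6 = 12; σ²_A = ((15−9)/6)² = 1.000
te_B = (3 + 4·7 + 17)/6 = 48/6 = 8; σ²_B = ((17−3)/6)² = 5.444
te_C = (1 + 4·5 + 9)/6 = 30/6 = 5; σ²_C = ((9−1)/6)² = 1.778
te_D = (5 + 4·7 + 9)/6 = 42/6 = 7; σ²_D = ((9−5)/6)² = 0.444
te_E = (1 + 4·2 + 3)/6 = 12/6 = 2; σ²_E = ((3−1)/6)² = 0.111
te_F = (3 + 4·4 + 11)/6 = 30/6 = 5; σ²_F = ((11−3)/6)² = 1.778
te_G = (10 + 4·12 + 14)/6 = 72/6 = 12; σ²_G = ((14−10)/6)² = 0.444
te_H = (7 + 4·11 + 27)/6 = 78/6 = 13; σ²_H = ((27−7)/6)² = 11.111

Forward pass:
ES_A = 0; EF_A = 12
ES_B = 0; EF_B = 8
ES_C = 0; EF_C = 5
ES_D = 0; EF_D = 7
ES_E = max(EF_A=12, EF_B=8) = 12; EF_E = 12+2 = 14
ES_F = 12; EF_F = 12+5 = 17
ES_G = max(EF_C=5, EF_D=7) = 7; EF_G = 7+12 = 19
ES_H = max(EF_A=12, EF_E=14, EF_F=17, EF_G=19) = 19; EF_H = 19+13 = 32
Expected project duration μ = 32 days. Critical path: D → G → H.

Variance along critical path = 0.444 + 0.444 + 11.111 = 12.000
σ = √12.000 = 3.464 days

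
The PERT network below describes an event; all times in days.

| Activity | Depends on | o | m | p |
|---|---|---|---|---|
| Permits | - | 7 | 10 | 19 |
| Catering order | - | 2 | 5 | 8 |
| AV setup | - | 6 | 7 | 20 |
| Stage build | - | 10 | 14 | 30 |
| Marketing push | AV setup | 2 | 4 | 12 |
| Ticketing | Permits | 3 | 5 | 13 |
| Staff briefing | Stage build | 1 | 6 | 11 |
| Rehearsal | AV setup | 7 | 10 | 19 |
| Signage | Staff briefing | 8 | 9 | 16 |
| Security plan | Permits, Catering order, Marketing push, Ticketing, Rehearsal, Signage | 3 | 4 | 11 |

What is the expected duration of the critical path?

37 days

te_Permits = (7 + 4·10 + 19)/6 = 66/6 = 11
te_Catering order = (2 + 4·5 + 8)/6 = 30/6 = 5
te_AV setup = (6 + 4·7 + 20)/6 = 54/6 = 9
te_Stage build = (10 + 4·14 + 30)/6 = 96/6 = 16
te_Marketing push = (2 + 4·4 + 12)/6 = 30/6 = 5
te_Ticketing = (3 + 4·5 + 13)/6 = 36/6 = 6
te_Staff briefing = (1 + 4·6 + 11)/6 = 36/6 = 6
te_Rehearsal = (7 + 4·10 + 19)/6 = 66/6 = 11
te_Signage = (8 + 4·9 + 16)/6 = 60/6 = 10
te_Security plan = (3 + 4·4 + 11)/6 = 30/6 = 5

Forward pass:
ES_Permits = 0; EF_Permits = 11
ES_Catering order = 0; EF_Catering order = 5
ES_AV setup = 0; EF_AV setup = 9
ES_Stage build = 0; EF_Stage build = 16
ES_Marketing push = 9; EF_Marketing push = 9+5 = 14
ES_Ticketing = 11; EF_Ticketing = 11+6 = 17
ES_Staff briefing = 16; EF_Staff briefing = 16+6 = 22
ES_Rehearsal = 9; EF_Rehearsal = 9+11 = 20
ES_Signage = 22; EF_Signage = 22+10 = 32
ES_Security plan = max(EF_Permits=11, EF_Catering order=5, EF_Marketing push=14, EF_Ticketing=17, EF_Rehearsal=20, EF_Signage=32) = 32; EF_Security plan = 32+5 = 37
Expected project duration μ = 37 days. Critical path: Stage build → Staff briefing → Signage → Security plan.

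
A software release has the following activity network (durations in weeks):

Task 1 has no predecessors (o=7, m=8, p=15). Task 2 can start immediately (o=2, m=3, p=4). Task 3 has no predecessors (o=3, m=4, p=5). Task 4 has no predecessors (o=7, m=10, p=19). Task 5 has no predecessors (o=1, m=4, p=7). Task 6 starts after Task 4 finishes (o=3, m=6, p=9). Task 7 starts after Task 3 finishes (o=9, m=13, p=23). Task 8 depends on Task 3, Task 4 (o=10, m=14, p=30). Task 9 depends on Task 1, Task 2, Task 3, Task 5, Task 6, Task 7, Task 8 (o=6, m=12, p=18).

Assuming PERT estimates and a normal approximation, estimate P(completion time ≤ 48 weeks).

0.980

te_Task 1 = (7 + 4·8 + 15)/6 = 54/6 = 9; σ²_Task 1 = ((15−7)/6)² = 1.778
te_Task 2 = (2 + 4·3 + 4)/6 = 18/6 = 3; σ²_Task 2 = ((4−2)/6)² = 0.111
te_Task 3 = (3 + 4·4 + 5)/6 = 24/6 = 4; σ²_Task 3 = ((5−3)/6)² = 0.111
te_Task 4 = (7 + 4·10 + 19)/6 = 66/6 = 11; σ²_Task 4 = ((19−7)/6)² = 4.000
te_Task 5 = (1 + 4·4 + 7)/6 = 24/6 = 4; σ²_Task 5 = ((7−1)/6)² = 1.000
te_Task 6 = (3 + 4·6 + 9)/6 = 36/6 = 6; σ²_Task 6 = ((9−3)/6)² = 1.000
te_Task 7 = (9 + 4·13 + 23)/6 = 84/6 = 14; σ²_Task 7 = ((23−9)/6)² = 5.444
te_Task 8 = (10 + 4·14 + 30)/6 = 96/6 = 16; σ²_Task 8 = ((30−10)/6)² = 11.111
te_Task 9 = (6 + 4·12 + 18)/6 = 72/6 = 12; σ²_Task 9 = ((18−6)/6)² = 4.000

Forward pass:
ES_Task 1 = 0; EF_Task 1 = 9
ES_Task 2 = 0; EF_Task 2 = 3
ES_Task 3 = 0; EF_Task 3 = 4
ES_Task 4 = 0; EF_Task 4 = 11
ES_Task 5 = 0; EF_Task 5 = 4
ES_Task 6 = 11; EF_Task 6 = 11+6 = 17
ES_Task 7 = 4; EF_Task 7 = 4+14 = 18
ES_Task 8 = max(EF_Task 3=4, EF_Task 4=11) = 11; EF_Task 8 = 11+16 = 27
ES_Task 9 = max(EF_Task 1=9, EF_Task 2=3, EF_Task 3=4, EF_Task 5=4, EF_Task 6=17, EF_Task 7=18, EF_Task 8=27) = 27; EF_Task 9 = 27+12 = 39
Expected project duration μ = 39 weeks. Critical path: Task 4 → Task 8 → Task 9.

Variance along critical path = 4.000 + 11.111 + 4.000 = 19.111; σ = √19.111 = 4.372 weeks.
Z = (48 − 39) / 4.372 = 2.059
P(T ≤ 48) = Φ(2.059) ≈ 0.980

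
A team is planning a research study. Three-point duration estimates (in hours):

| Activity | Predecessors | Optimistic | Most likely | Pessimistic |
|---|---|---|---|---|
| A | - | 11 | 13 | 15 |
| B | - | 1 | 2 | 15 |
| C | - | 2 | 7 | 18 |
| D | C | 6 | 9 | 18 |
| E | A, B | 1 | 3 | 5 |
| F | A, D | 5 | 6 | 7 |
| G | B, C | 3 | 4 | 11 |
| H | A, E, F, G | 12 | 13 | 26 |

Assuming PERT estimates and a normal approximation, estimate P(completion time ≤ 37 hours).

te_A = (11 + 4·13 + 15)/6 = 78/6 = 13; σ²_A = ((15−11)/6)² = 0.444
te_B = (1 + 4·2 + 15)/6 = 24/6 = 4; σ²_B = ((15−1)/6)² = 5.444
te_C = (2 + 4·7 + 18)/6 = 48/6 = 8; σ²_C = ((18−2)/6)² = 7.111
te_D = (6 + 4·9 + 18)/6 = 60/6 = 10; σ²_D = ((18−6)/6)² = 4.000
te_E = (1 + 4·3 + 5)/6 = 18/6 = 3; σ²_E = ((5−1)/6)² = 0.444
te_F = (5 + 4·6 + 7)/6 = 36/6 = 6; σ²_F = ((7−5)/6)² = 0.111
te_G = (3 + 4·4 + 11)/6 = 30/6 = 5; σ²_G = ((11−3)/6)² = 1.778
te_H = (12 + 4·13 + 26)/6 = 90/6 = 15; σ²_H = ((26−12)/6)² = 5.444

Forward pass:
ES_A = 0; EF_A = 13
ES_B = 0; EF_B = 4
ES_C = 0; EF_C = 8
ES_D = 8; EF_D = 8+10 = 18
ES_E = max(EF_A=13, EF_B=4) = 13; EF_E = 13+3 = 16
ES_F = max(EF_A=13, EF_D=18) = 18; EF_F = 18+6 = 24
ES_G = max(EF_B=4, EF_C=8) = 8; EF_G = 8+5 = 13
ES_H = max(EF_A=13, EF_E=16, EF_F=24, EF_G=13) = 24; EF_H = 24+15 = 39
Expected project duration μ = 39 hours. Critical path: C → D → F → H.

Variance along critical path = 7.111 + 4.000 + 0.111 + 5.444 = 16.667; σ = √16.667 = 4.082 hours.
Z = (37 − 39) / 4.082 = -0.490
P(T ≤ 37) = Φ(-0.490) ≈ 0.312

0.312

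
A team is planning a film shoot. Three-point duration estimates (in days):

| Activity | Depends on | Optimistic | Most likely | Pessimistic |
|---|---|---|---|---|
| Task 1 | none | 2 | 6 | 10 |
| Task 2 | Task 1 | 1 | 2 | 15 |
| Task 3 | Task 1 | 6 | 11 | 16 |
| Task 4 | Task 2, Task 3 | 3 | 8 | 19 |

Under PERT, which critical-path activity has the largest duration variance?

te_Task 1 = (2 + 4·6 + 10)/6 = 36/6 = 6; σ²_Task 1 = ((10−2)/6)² = 1.778
te_Task 2 = (1 + 4·2 + 15)/6 = 24/6 = 4; σ²_Task 2 = ((15−1)/6)² = 5.444
te_Task 3 = (6 + 4·11 + 16)/6 = 66/6 = 11; σ²_Task 3 = ((16−6)/6)² = 2.778
te_Task 4 = (3 + 4·8 + 19)/6 = 54/6 = 9; σ²_Task 4 = ((19−3)/6)² = 7.111

Forward pass:
ES_Task 1 = 0; EF_Task 1 = 6
ES_Task 2 = 6; EF_Task 2 = 6+4 = 10
ES_Task 3 = 6; EF_Task 3 = 6+11 = 17
ES_Task 4 = max(EF_Task 2=10, EF_Task 3=17) = 17; EF_Task 4 = 17+9 = 26
Expected project duration μ = 26 days. Critical path: Task 1 → Task 3 → Task 4.

Variances on critical path: σ²_Task 1=1.778, σ²_Task 3=2.778, σ²_Task 4=7.111.
Largest is σ²_Task 4 = 7.111.

Task 4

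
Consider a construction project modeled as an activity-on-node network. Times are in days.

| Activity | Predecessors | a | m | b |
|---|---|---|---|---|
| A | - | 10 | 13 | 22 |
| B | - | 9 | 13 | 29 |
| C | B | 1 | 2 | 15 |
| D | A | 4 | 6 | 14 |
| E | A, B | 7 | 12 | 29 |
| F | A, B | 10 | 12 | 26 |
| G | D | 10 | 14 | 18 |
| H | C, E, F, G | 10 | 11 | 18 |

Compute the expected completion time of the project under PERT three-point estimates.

te_A = (10 + 4·13 + 22)/6 = 84/6 = 14
te_B = (9 + 4·13 + 29)/6 = 90/6 = 15
te_C = (1 + 4·2 + 15)/6 = 24/6 = 4
te_D = (4 + 4·6 + 14)/6 = 42/6 = 7
te_E = (7 + 4·12 + 29)/6 = 84/6 = 14
te_F = (10 + 4·12 + 26)/6 = 84/6 = 14
te_G = (10 + 4·14 + 18)/6 = 84/6 = 14
te_H = (10 + 4·11 + 18)/6 = 72/6 = 12

Forward pass:
ES_A = 0; EF_A = 14
ES_B = 0; EF_B = 15
ES_C = 15; EF_C = 15+4 = 19
ES_D = 14; EF_D = 14+7 = 21
ES_E = max(EF_A=14, EF_B=15) = 15; EF_E = 15+14 = 29
ES_F = max(EF_A=14, EF_B=15) = 15; EF_F = 15+14 = 29
ES_G = 21; EF_G = 21+14 = 35
ES_H = max(EF_C=19, EF_E=29, EF_F=29, EF_G=35) = 35; EF_H = 35+12 = 47
Expected project duration μ = 47 days. Critical path: A → D → G → H.

47 days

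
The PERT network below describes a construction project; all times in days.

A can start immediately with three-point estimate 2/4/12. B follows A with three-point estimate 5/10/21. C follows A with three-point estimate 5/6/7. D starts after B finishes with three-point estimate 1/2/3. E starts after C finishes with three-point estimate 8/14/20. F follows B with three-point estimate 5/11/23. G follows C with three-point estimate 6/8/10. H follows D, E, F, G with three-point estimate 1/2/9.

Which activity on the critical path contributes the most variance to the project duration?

F

te_A = (2 + 4·4 + 12)/6 = 30/6 = 5; σ²_A = ((12−2)/6)² = 2.778
te_B = (5 + 4·10 + 21)/6 = 66/6 = 11; σ²_B = ((21−5)/6)² = 7.111
te_C = (5 + 4·6 + 7)/6 = 36/6 = 6; σ²_C = ((7−5)/6)² = 0.111
te_D = (1 + 4·2 + 3)/6 = 12/6 = 2; σ²_D = ((3−1)/6)² = 0.111
te_E = (8 + 4·14 + 20)/6 = 84/6 = 14; σ²_E = ((20−8)/6)² = 4.000
te_F = (5 + 4·11 + 23)/6 = 72/6 = 12; σ²_F = ((23−5)/6)² = 9.000
te_G = (6 + 4·8 + 10)/6 = 48/6 = 8; σ²_G = ((10−6)/6)² = 0.444
te_H = (1 + 4·2 + 9)/6 = 18/6 = 3; σ²_H = ((9−1)/6)² = 1.778

Forward pass:
ES_A = 0; EF_A = 5
ES_B = 5; EF_B = 5+11 = 16
ES_C = 5; EF_C = 5+6 = 11
ES_D = 16; EF_D = 16+2 = 18
ES_E = 11; EF_E = 11+14 = 25
ES_F = 16; EF_F = 16+12 = 28
ES_G = 11; EF_G = 11+8 = 19
ES_H = max(EF_D=18, EF_E=25, EF_F=28, EF_G=19) = 28; EF_H = 28+3 = 31
Expected project duration μ = 31 days. Critical path: A → B → F → H.

Variances on critical path: σ²_A=2.778, σ²_B=7.111, σ²_F=9.000, σ²_H=1.778.
Largest is σ²_F = 9.000.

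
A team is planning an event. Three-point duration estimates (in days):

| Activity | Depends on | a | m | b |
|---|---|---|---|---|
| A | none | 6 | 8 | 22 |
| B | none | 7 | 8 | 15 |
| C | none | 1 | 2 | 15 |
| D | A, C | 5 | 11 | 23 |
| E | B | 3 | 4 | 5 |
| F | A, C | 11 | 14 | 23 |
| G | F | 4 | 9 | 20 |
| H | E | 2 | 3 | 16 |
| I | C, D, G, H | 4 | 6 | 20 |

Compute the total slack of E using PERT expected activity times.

17 days

te_A = (6 + 4·8 + 22)/6 = 60/6 = 10
te_B = (7 + 4·8 + 15)/6 = 54/6 = 9
te_C = (1 + 4·2 + 15)/6 = 24/6 = 4
te_D = (5 + 4·11 + 23)/6 = 72/6 = 12
te_E = (3 + 4·4 + 5)/6 = 24/6 = 4
te_F = (11 + 4·14 + 23)/6 = 90/6 = 15
te_G = (4 + 4·9 + 20)/6 = 60/6 = 10
te_H = (2 + 4·3 + 16)/6 = 30/6 = 5
te_I = (4 + 4·6 + 20)/6 = 48/6 = 8

Forward pass:
ES_A = 0; EF_A = 10
ES_B = 0; EF_B = 9
ES_C = 0; EF_C = 4
ES_D = max(EF_A=10, EF_C=4) = 10; EF_D = 10+12 = 22
ES_E = 9; EF_E = 9+4 = 13
ES_F = max(EF_A=10, EF_C=4) = 10; EF_F = 10+15 = 25
ES_G = 25; EF_G = 25+10 = 35
ES_H = 13; EF_H = 13+5 = 18
ES_I = max(EF_C=4, EF_D=22, EF_G=35, EF_H=18) = 35; EF_I = 35+8 = 43
Expected project duration μ = 43 days. Critical path: A → F → G → I.

Backward pass:
LF_I = 43; LS_I = 43−8 = 35
LF_H = LS_I = 35; LS_H = 35−5 = 30
LF_G = LS_I = 35; LS_G = 35−10 = 25
LF_F = LS_G = 25; LS_F = 25−15 = 10
LF_E = LS_H = 30; LS_E = 30−4 = 26
LF_D = LS_I = 35; LS_D = 35−12 = 23
LF_C = min(LS_D=23, LS_F=10, LS_I=35) = 10; LS_C = 10−4 = 6
LF_B = LS_E = 26; LS_B = 26−9 = 17
LF_A = min(LS_D=23, LS_F=10) = 10; LS_A = 10−10 = 0
Slack_E = LS_E − ES_E = 26 − 9 = 17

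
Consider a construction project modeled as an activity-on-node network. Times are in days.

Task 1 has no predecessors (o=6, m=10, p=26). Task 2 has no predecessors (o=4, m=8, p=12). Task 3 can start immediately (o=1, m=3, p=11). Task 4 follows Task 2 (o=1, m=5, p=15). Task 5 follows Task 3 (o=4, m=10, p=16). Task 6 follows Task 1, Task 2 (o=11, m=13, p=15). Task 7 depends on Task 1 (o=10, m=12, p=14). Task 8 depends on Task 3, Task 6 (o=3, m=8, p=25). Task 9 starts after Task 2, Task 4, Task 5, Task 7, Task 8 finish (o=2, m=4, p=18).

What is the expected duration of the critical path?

te_Task 1 = (6 + 4·10 + 26)/6 = 72/6 = 12
te_Task 2 = (4 + 4·8 + 12)/6 = 48/6 = 8
te_Task 3 = (1 + 4·3 + 11)/6 = 24/6 = 4
te_Task 4 = (1 + 4·5 + 15)/6 = 36/6 = 6
te_Task 5 = (4 + 4·10 + 16)/6 = 60/6 = 10
te_Task 6 = (11 + 4·13 + 15)/6 = 78/6 = 13
te_Task 7 = (10 + 4·12 + 14)/6 = 72/6 = 12
te_Task 8 = (3 + 4·8 + 25)/6 = 60/6 = 10
te_Task 9 = (2 + 4·4 + 18)/6 = 36/6 = 6

Forward pass:
ES_Task 1 = 0; EF_Task 1 = 12
ES_Task 2 = 0; EF_Task 2 = 8
ES_Task 3 = 0; EF_Task 3 = 4
ES_Task 4 = 8; EF_Task 4 = 8+6 = 14
ES_Task 5 = 4; EF_Task 5 = 4+10 = 14
ES_Task 6 = max(EF_Task 1=12, EF_Task 2=8) = 12; EF_Task 6 = 12+13 = 25
ES_Task 7 = 12; EF_Task 7 = 12+12 = 24
ES_Task 8 = max(EF_Task 3=4, EF_Task 6=25) = 25; EF_Task 8 = 25+10 = 35
ES_Task 9 = max(EF_Task 2=8, EF_Task 4=14, EF_Task 5=14, EF_Task 7=24, EF_Task 8=35) = 35; EF_Task 9 = 35+6 = 41
Expected project duration μ = 41 days. Critical path: Task 1 → Task 6 → Task 8 → Task 9.

41 days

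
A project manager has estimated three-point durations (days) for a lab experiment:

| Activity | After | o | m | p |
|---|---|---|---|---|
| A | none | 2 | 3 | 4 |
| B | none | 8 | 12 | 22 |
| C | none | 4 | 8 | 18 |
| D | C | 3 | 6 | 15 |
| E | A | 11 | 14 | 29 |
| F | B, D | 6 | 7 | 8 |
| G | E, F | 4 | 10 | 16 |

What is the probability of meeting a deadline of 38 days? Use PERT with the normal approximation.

te_A = (2 + 4·3 + 4)/6 = 18/6 = 3; σ²_A = ((4−2)/6)² = 0.111
te_B = (8 + 4·12 + 22)/6 = 78/6 = 13; σ²_B = ((22−8)/6)² = 5.444
te_C = (4 + 4·8 + 18)/6 = 54/6 = 9; σ²_C = ((18−4)/6)² = 5.444
te_D = (3 + 4·6 + 15)/6 = 42/6 = 7; σ²_D = ((15−3)/6)² = 4.000
te_E = (11 + 4·14 + 29)/6 = 96/6 = 16; σ²_E = ((29−11)/6)² = 9.000
te_F = (6 + 4·7 + 8)/6 = 42/6 = 7; σ²_F = ((8−6)/6)² = 0.111
te_G = (4 + 4·10 + 16)/6 = 60/6 = 10; σ²_G = ((16−4)/6)² = 4.000

Forward pass:
ES_A = 0; EF_A = 3
ES_B = 0; EF_B = 13
ES_C = 0; EF_C = 9
ES_D = 9; EF_D = 9+7 = 16
ES_E = 3; EF_E = 3+16 = 19
ES_F = max(EF_B=13, EF_D=16) = 16; EF_F = 16+7 = 23
ES_G = max(EF_E=19, EF_F=23) = 23; EF_G = 23+10 = 33
Expected project duration μ = 33 days. Critical path: C → D → F → G.

Variance along critical path = 5.444 + 4.000 + 0.111 + 4.000 = 13.556; σ = √13.556 = 3.682 days.
Z = (38 − 33) / 3.682 = 1.358
P(T ≤ 38) = Φ(1.358) ≈ 0.913

0.913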